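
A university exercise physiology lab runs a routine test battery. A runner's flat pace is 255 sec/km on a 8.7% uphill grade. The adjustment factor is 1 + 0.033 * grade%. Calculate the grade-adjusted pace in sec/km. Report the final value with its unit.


Factor = 1 + 0.033 * 8.7 = 1.2871
Adjusted pace = 255 * 1.2871
= 328.21 sec/km

328.21 s/km


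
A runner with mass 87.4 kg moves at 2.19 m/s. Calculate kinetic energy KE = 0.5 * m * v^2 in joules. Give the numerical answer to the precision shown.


v^2 = 2.19^2 = 4.7961
KE = 0.5 * 87.4 * 4.7961
= 209.59 J

209.59 J


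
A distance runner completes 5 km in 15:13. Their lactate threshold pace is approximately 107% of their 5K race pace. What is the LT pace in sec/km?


Convert to seconds: 15 min 13 s = 913 s
Pace per km = 913 / 5 = 182.6 s/km
LT pace = 182.6 * 1.07 = 195.38 s/km

195.38 s/km


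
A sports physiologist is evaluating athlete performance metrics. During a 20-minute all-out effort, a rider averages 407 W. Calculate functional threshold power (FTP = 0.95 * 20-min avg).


FTP = 0.95 * 407
= 386.65 W

386.65 W


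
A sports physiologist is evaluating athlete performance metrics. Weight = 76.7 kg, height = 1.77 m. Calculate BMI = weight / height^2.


height^2 = 1.77^2 = 3.1329
BMI = 76.7 / 3.1329 = 24.48 kg/m^2

24.48 kg/m^2


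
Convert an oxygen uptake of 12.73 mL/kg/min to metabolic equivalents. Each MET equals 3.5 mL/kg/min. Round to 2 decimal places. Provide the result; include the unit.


One MET = 3.5 mL/kg/min
Number of METs = 12.73 / 3.5
= 3.64 METs

3.64 METs


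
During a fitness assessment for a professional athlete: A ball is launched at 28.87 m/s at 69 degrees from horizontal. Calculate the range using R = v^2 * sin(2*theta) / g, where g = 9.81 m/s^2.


sin(2 * 69) = sin(138) = 0.669131
v^2 = 28.87^2 = 833.4769
R = 833.4769 * 0.669131 / 9.81
= 56.851 m

56.851 m


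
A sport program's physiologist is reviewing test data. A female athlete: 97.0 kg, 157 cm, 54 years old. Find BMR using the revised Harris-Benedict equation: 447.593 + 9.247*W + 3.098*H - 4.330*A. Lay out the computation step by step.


Intercept = 447.593
Weight contribution = 9.247 * 97.0 = 896.959
Height contribution = 3.098 * 157 = 486.386
Age contribution = 4.33 * 54 = 233.82
BMR = 447.593 + 896.959 + 486.386 - 233.82
= 1597.12 kcal/day

1597.12 kcal/day


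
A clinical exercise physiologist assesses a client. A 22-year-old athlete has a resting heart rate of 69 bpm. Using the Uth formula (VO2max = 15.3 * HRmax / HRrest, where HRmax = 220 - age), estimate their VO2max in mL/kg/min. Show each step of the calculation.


HRmax = 220 - 22 = 198 bpm
Ratio = HRmax / HRrest = 198 / 69 = 2.8696
VO2max = 15.3 * 2.8696 = 43.9 mL/kg/min

43.9 mL/kg/min


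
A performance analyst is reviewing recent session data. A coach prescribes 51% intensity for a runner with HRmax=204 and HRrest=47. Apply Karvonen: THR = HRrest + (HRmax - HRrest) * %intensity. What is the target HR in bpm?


Heart rate reserve = 204 - 47 = 157
Intensity fraction = 51 / 100 = 0.51
THR = 47 + 157 * 0.51 = 127.07 bpm

127.07 bpm


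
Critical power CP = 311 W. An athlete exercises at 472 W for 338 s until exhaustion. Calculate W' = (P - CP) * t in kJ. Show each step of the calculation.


P - CP = 472 - 311 = 161 W
W' = 161 * 338 = 54418 J
= 54418 / 1000 = 54.418 kJ

54.418 kJ


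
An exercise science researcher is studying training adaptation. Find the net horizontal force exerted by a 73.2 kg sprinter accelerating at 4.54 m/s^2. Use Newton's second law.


Newton's second law: F = m * a
F = 73.2 * 4.54 = 332.33 N

332.33 N


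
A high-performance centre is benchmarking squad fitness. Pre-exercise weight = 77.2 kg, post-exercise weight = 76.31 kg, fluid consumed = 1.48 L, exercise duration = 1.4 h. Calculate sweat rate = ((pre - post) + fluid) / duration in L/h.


Weight loss = 77.2 - 76.31 = 0.89 kg (approx L)
Total sweat = 0.89 + 1.48 = 2.37 L
Sweat rate = 2.37 / 1.4 = 1.693 L/h

1.693 L/h


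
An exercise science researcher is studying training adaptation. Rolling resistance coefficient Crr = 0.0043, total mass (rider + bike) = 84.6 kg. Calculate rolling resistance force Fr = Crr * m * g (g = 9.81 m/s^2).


Fr = Crr * m * g
= 0.0043 * 84.6 * 9.81
= 3.569 N

3.569 N


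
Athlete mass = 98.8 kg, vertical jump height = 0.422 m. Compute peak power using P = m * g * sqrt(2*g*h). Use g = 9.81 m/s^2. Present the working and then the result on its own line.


sqrt(2 * 9.81 * 0.422) = sqrt(8.27964) = 2.877436 m/s
P = 98.8 * 9.81 * 2.877436
= 2788.89 W

2788.89 W


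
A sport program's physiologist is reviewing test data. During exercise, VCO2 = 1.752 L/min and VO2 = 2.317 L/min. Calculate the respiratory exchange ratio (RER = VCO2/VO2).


RER = VCO2 / VO2
= 1.752 / 2.317
= 0.7562

0.7562


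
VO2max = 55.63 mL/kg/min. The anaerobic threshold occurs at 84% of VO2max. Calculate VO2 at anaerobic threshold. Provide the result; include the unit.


AT fraction = 84 / 100 = 0.84
AT VO2 = 55.63 * 0.84
= 46.73 mL/kg/min

46.73 mL/kg/min


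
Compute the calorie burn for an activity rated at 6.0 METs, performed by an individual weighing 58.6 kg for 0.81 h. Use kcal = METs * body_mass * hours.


Product of METs and mass = 6.0 * 58.6 = 351.6
Total kcal = 351.6 * 0.81 = 284.8 kcal

284.8 kcal


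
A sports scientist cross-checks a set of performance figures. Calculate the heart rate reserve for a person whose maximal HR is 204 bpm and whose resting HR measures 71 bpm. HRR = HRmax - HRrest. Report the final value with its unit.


HRmax = 204 bpm
HRrest = 71 bpm
HRR = 204 - 71 = 133 bpm

133 bpm


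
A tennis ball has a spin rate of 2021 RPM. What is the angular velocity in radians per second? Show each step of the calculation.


Convert RPM to rad/s: multiply by 2*pi and divide by 60
omega = 2021 * 2 * pi / 60
= 211.639 rad/s

211.639 rad/s


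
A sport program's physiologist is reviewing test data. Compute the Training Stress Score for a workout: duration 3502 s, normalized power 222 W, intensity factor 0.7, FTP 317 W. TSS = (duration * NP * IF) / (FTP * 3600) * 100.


Product = 3502 * 222 * 0.7 = 544210.8
Base = 317 * 3600 = 1141200
TSS = 544210.8 / 1141200 * 100 = 47.69

47.69 TSS


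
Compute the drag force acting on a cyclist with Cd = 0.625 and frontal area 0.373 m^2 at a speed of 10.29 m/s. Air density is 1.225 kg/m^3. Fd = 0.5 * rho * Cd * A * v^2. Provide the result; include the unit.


Step 1: v^2 = 105.8841
Step 2: Fd = 0.5 * 1.225 * 0.625 * 0.373 * 105.8841
= 15.119 N

15.119 N


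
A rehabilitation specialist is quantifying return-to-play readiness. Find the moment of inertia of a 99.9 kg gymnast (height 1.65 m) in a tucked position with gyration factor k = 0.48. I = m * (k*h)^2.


Radius of gyration = 0.48 * 1.65 = 0.792 m
I = 99.9 * 0.792^2
= 99.9 * 0.627264
= 62.664 kg*m^2

62.664 kg*m^2


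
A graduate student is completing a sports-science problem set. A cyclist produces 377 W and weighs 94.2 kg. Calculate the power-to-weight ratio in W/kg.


P/W = power / mass
= 377 / 94.2
= 4.002 W/kg

4.002 W/kg


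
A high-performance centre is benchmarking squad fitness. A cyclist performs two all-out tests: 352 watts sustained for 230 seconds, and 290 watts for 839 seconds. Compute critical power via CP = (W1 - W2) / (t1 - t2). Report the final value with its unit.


W1 = P1 * t1 = 352 * 230 = 80960 J
W2 = P2 * t2 = 290 * 839 = 243310 J
CP = (80960 - 243310) / (230 - 839)
= 266.58 W

266.58 W


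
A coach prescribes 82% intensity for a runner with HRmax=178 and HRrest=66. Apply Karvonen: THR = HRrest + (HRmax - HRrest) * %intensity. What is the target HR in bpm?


Heart rate reserve = 178 - 66 = 112
Intensity fraction = 82 / 100 = 0.82
THR = 66 + 112 * 0.82 = 157.84 bpm

157.84 bpm


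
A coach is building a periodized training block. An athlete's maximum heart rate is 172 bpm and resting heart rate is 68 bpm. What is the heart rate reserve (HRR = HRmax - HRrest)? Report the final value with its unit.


HRR = HRmax - HRrest
= 172 - 68
= 104 bpm

104 bpm


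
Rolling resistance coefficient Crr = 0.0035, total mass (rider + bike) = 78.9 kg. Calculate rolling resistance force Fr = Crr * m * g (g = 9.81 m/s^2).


Fr = Crr * m * g
= 0.0035 * 78.9 * 9.81
= 2.709 N

2.709 N


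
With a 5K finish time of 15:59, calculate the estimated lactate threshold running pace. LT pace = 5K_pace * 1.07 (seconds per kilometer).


Race duration = 959 s for 5 km
Average pace = 959 / 5 = 191.8 s/km
LT pace = 191.8 * 1.07
= 205.23 s/km

205.23 s/km


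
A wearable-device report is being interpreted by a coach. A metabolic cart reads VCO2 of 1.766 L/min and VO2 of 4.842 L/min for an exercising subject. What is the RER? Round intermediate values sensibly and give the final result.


RER = VCO2 / VO2 = 1.766 / 4.842 = 0.3647

0.3647


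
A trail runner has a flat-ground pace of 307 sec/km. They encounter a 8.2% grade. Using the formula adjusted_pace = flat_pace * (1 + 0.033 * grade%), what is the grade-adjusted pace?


Grade factor = 1 + 0.033 * 8.2 = 1.2706
Adjusted = 307 * 1.2706 = 390.07 sec/km

390.07 s/km


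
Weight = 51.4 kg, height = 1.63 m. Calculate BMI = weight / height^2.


height^2 = 1.63^2 = 2.6569
BMI = 51.4 / 2.6569 = 19.35 kg/m^2

19.35 kg/m^2


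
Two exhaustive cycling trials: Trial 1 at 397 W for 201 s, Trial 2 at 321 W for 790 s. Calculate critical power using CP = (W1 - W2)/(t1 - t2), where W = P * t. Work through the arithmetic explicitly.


W1 = 397 * 201 = 79797 J
W2 = 321 * 790 = 253590 J
CP = (79797 - 253590) / (201 - 790)
= -173793 / -589
= 295.06 W

295.06 W


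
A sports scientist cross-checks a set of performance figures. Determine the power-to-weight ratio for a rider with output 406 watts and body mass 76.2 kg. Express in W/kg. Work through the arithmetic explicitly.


P/W = 406 / 76.2 = 5.328 W/kg

5.328 W/kg


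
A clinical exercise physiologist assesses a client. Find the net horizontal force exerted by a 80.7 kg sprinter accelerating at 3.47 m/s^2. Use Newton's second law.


Newton's second law: F = m * a
F = 80.7 * 3.47 = 280.03 N

280.03 N


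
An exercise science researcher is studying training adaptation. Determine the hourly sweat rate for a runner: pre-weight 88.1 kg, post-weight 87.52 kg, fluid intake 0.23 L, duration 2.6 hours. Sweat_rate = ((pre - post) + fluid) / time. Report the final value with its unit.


Mass lost = 88.1 - 87.52 = 0.58 kg
Add fluid consumed: 0.58 + 0.23 = 0.81 L total sweat
Sweat rate = 0.81 / 2.6 = 0.312 L/h

0.312 L/h


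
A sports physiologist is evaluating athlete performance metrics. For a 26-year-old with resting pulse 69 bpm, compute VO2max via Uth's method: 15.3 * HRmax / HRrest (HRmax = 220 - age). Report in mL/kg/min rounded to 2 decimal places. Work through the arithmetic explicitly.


Step 1: HRmax = 220 - 26 = 194 bpm
Step 2: Ratio = 194 / 69 = 2.8116
Step 3: VO2max = 15.3 * 2.8116 = 43.02 mL/kg/min

43.02 mL/kg/min


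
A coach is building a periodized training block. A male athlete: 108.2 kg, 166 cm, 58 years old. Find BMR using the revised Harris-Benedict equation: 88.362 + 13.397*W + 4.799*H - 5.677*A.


Intercept = 88.362
Weight contribution = 13.397 * 108.2 = 1449.5554
Height contribution = 4.799 * 166 = 796.634
Age contribution = 5.677 * 58 = 329.266
BMR = 88.362 + 1449.5554 + 796.634 - 329.266
= 2005.29 kcal/day

2005.29 kcal/day


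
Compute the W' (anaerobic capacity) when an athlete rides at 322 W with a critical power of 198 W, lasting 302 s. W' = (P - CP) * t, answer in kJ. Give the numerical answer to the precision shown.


Above-CP power = 124 W
Duration = 302 s
W' = 124 * 302 = 37448 J
Convert: 37448 / 1000 = 37.448 kJ

37.448 kJ


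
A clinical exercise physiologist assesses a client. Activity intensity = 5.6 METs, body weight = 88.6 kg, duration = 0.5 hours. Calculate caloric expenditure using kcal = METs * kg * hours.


kcal = 5.6 * 88.6 * 0.5
= 496.16 * 0.5
= 248.08 kcal

248.08 kcal


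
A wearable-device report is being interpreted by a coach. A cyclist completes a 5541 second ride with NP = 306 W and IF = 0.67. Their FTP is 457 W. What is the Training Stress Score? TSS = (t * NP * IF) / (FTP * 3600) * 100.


t * NP * IF = 5541 * 306 * 0.67 = 1136015.82
FTP * 3600 = 1645200
TSS = (1136015.82 / 1645200) * 100 = 69.05

69.05 TSS


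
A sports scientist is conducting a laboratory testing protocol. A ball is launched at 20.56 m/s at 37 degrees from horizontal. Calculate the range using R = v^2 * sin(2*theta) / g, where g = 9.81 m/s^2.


sin(2 * 37) = sin(74) = 0.961262
v^2 = 20.56^2 = 422.7136
R = 422.7136 * 0.961262 / 9.81
= 41.421 m

41.421 m


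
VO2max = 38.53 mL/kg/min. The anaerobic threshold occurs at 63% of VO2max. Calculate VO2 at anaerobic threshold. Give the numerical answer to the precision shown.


AT fraction = 63 / 100 = 0.63
AT VO2 = 38.53 * 0.63
= 24.27 mL/kg/min

24.27 mL/kg/min


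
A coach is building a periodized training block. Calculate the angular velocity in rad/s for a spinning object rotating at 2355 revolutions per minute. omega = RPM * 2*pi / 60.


omega = RPM * 2*pi / 60
= 2355 * 6.28318531 / 60
= 246.615 rad/s

246.615 rad/s


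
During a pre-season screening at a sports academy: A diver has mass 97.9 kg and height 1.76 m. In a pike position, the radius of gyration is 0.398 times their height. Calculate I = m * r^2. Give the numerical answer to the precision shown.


r = 0.398 * 1.76 = 0.70048 m
I = m * r^2 = 97.9 * 0.490672 = 48.037 kg*m^2

48.037 kg*m^2


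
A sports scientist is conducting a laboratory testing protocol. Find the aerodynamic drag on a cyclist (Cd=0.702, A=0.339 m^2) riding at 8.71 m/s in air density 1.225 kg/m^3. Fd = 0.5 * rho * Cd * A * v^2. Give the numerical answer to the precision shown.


Fd = 0.5 * 1.225 * 0.702 * 0.339 * 8.71^2
= 0.5 * 1.225 * 0.702 * 0.339 * 75.8641
= 11.058 N

11.058 N


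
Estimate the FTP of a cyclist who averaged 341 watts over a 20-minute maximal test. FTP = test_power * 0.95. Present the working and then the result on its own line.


FTP = 341 * 0.95 = 323.95 W

323.95 W


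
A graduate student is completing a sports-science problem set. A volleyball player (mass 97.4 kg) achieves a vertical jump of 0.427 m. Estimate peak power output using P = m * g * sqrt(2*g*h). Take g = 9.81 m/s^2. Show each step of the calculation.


2 * g * h = 2 * 9.81 * 0.427 = 8.37774
sqrt(8.37774) = 2.894433 m/s
P = 97.4 * 9.81 * 2.894433 = 2765.61 W

2765.61 W


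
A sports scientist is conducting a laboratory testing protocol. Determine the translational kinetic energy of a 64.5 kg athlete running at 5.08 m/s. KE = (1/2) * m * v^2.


KE = 0.5 * m * v^2
= 0.5 * 64.5 * 5.08^2
= 0.5 * 64.5 * 25.8064
= 832.26 J

832.26 J


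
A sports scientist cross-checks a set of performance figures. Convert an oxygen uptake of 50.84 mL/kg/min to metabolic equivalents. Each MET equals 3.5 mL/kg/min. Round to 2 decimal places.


One MET = 3.5 mL/kg/min
Number of METs = 50.84 / 3.5
= 14.53 METs

14.53 METs


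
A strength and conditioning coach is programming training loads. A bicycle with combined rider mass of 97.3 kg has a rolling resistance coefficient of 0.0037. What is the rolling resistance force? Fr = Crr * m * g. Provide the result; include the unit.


Fr = 0.0037 * 97.3 * 9.81
= 0.36001 * 9.81
= 3.532 N

3.532 N


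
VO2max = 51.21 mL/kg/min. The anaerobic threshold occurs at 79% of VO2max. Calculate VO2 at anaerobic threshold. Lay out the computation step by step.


AT fraction = 79 / 100 = 0.79
AT VO2 = 51.21 * 0.79
= 40.46 mL/kg/min

40.46 mL/kg/min


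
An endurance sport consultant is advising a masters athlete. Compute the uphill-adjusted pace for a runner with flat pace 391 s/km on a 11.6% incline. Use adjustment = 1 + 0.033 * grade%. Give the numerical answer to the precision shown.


Adjustment factor = 1 + 0.033 * 11.6 = 1.3828
Grade-adjusted pace = 391 * 1.3828 = 540.67 s/km

540.67 s/km


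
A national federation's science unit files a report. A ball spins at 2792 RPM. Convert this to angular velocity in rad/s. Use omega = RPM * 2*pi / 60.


omega = 2792 * 2 * pi / 60
= 2792 * 6.28318531 / 60
= 17542.653 / 60
= 292.378 rad/s

292.378 rad/s


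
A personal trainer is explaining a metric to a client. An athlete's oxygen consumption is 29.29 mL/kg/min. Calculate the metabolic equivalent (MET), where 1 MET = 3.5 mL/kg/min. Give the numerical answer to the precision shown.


MET = VO2 / 3.5
= 29.29 / 3.5
= 8.37 METs

8.37 METs


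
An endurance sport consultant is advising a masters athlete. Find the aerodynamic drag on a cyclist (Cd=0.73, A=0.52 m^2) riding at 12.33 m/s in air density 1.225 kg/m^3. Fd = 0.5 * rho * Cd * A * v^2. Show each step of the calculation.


Fd = 0.5 * 1.225 * 0.73 * 0.52 * 12.33^2
= 0.5 * 1.225 * 0.73 * 0.52 * 152.0289
= 35.347 N

35.347 N


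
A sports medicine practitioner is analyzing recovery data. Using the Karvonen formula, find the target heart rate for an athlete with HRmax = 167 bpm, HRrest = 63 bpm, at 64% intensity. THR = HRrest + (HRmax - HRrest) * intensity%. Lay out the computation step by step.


HRR = 167 - 63 = 104
THR = 63 + 104 * 0.64
= 63 + 66.56
= 129.56 bpm

129.56 bpm


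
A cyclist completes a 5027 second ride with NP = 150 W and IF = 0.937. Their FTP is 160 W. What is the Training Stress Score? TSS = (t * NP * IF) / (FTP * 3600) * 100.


t * NP * IF = 5027 * 150 * 0.937 = 706544.85
FTP * 3600 = 576000
TSS = (706544.85 / 576000) * 100 = 122.66

122.66 TSS


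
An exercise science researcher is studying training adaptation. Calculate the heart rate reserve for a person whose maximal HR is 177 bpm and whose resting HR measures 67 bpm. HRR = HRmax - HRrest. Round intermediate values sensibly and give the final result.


HRmax = 177 bpm
HRrest = 67 bpm
HRR = 177 - 67 = 110 bpm

110 bpm


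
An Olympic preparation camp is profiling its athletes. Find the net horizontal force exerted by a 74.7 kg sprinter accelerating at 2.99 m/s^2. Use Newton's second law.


Newton's second law: F = m * a
F = 74.7 * 2.99 = 223.35 N

223.35 N


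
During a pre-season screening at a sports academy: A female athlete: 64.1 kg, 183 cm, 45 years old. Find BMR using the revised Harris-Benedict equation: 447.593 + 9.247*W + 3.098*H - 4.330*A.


Intercept = 447.593
Weight contribution = 9.247 * 64.1 = 592.7327
Height contribution = 3.098 * 183 = 566.934
Age contribution = 4.33 * 45 = 194.85
BMR = 447.593 + 592.7327 + 566.934 - 194.85
= 1412.41 kcal/day

1412.41 kcal/day


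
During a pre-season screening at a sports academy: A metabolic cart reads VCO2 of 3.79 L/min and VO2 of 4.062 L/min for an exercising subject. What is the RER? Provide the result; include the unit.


RER = VCO2 / VO2 = 3.79 / 4.062 = 0.933

0.933


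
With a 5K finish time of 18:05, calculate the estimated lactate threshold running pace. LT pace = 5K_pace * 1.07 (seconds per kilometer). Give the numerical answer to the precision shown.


Race duration = 1085 s for 5 km
Average pace = 1085 / 5 = 217.0 s/km
LT pace = 217.0 * 1.07
= 232.19 s/km

232.19 s/km


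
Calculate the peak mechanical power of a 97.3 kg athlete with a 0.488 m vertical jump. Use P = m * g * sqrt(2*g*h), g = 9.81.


First, sqrt(2gh) = sqrt(2 * 9.81 * 0.488)
= sqrt(9.57456) = 3.094279 m/s
Power = 97.3 * 9.81 * 3.094279 = 2953.53 W

2953.53 W


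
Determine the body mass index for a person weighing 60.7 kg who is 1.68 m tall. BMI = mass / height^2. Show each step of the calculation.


BMI = mass / height^2
= 60.7 / 1.68^2
= 60.7 / 2.8224
= 21.51 kg/m^2

21.51 kg/m^2


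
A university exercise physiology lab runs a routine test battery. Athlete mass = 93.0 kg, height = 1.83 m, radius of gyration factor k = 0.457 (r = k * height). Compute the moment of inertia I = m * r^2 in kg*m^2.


r = k * height = 0.457 * 1.83 = 0.83631 m
r^2 = 0.83631^2 = 0.699414
I = 93.0 * 0.699414 = 65.046 kg*m^2

65.046 kg*m^2


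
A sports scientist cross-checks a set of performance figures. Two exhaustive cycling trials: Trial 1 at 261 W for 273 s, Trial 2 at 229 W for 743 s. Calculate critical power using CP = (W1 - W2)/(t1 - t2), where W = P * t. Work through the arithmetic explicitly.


W1 = 261 * 273 = 71253 J
W2 = 229 * 743 = 170147 J
CP = (71253 - 170147) / (273 - 743)
= -98894 / -470
= 210.41 W

210.41 W


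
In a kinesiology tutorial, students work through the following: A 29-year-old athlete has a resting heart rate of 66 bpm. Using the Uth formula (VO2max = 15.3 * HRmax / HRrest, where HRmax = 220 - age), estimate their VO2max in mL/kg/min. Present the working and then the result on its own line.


HRmax = 220 - 29 = 191 bpm
Ratio = HRmax / HRrest = 191 / 66 = 2.8939
VO2max = 15.3 * 2.8939 = 44.28 mL/kg/min

44.28 mL/kg/min


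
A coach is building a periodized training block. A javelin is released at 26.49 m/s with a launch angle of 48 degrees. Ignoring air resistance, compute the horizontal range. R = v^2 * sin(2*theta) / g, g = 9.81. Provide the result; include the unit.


Launch speed squared = 701.7201
sin(2 * 48 deg) = 0.994522
Range = 701.7201 * 0.994522 / 9.81
= 71.139 m

71.139 m


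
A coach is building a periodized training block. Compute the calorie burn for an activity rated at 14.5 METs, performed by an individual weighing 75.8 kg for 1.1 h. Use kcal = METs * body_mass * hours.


Product of METs and mass = 14.5 * 75.8 = 1099.1
Total kcal = 1099.1 * 1.1 = 1209.01 kcal

1209.01 kcal


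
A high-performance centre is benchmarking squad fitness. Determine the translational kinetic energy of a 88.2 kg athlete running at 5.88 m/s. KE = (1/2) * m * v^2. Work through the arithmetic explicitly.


KE = 0.5 * m * v^2
= 0.5 * 88.2 * 5.88^2
= 0.5 * 88.2 * 34.5744
= 1524.73 J

1524.73 J


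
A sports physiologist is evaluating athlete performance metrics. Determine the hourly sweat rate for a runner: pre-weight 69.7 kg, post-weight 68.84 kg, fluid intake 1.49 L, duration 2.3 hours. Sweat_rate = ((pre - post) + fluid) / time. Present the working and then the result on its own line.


Mass lost = 69.7 - 68.84 = 0.86 kg
Add fluid consumed: 0.86 + 1.49 = 2.35 L total sweat
Sweat rate = 2.35 / 2.3 = 1.022 L/h

1.022 L/h


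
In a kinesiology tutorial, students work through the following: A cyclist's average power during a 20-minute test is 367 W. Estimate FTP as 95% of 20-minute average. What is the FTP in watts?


FTP = 20-min power * 0.95
= 367 * 0.95
= 348.65 W

348.65 W


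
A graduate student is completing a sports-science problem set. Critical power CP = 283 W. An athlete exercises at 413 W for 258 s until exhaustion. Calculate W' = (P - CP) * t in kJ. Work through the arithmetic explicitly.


P - CP = 413 - 283 = 130 W
W' = 130 * 258 = 33540 J
= 33540 / 1000 = 33.54 kJ

33.54 kJ


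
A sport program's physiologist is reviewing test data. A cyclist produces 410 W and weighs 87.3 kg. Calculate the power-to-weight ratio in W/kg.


P/W = power / mass
= 410 / 87.3
= 4.696 W/kg

4.696 W/kg


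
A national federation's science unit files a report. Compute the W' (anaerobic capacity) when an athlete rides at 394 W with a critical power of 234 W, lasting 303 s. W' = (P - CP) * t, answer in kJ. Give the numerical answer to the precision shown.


Above-CP power = 160 W
Duration = 303 s
W' = 160 * 303 = 48480 J
Convert: 48480 / 1000 = 48.48 kJ

48.48 kJ


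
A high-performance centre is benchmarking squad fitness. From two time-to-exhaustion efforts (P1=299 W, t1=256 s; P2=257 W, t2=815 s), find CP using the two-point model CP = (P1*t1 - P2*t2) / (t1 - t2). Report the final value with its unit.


Work in trial 1 = 76544 J
Work in trial 2 = 209455 J
Delta work = -132911 J
Delta time = -559 s
CP = -132911 / -559 = 237.77 W

237.77 W


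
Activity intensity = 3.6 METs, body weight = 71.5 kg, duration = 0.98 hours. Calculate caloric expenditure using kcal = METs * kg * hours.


kcal = 3.6 * 71.5 * 0.98
= 257.4 * 0.98
= 252.25 kcal

252.25 kcal


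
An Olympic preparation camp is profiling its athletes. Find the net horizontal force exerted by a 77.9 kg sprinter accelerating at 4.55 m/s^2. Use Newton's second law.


Newton's second law: F = m * a
F = 77.9 * 4.55 = 354.45 N

354.45 N


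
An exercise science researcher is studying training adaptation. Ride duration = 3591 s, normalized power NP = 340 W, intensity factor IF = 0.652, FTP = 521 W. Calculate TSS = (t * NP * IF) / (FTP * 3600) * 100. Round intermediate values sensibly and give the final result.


Numerator = 3591 * 340 * 0.652 = 796052.88
Denominator = 521 * 3600 = 1875600
TSS = 796052.88 / 1875600 * 100
= 42.44

42.44 TSS


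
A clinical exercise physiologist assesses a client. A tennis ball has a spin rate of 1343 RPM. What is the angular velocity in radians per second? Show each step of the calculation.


Convert RPM to rad/s: multiply by 2*pi and divide by 60
omega = 1343 * 2 * pi / 60
= 140.639 rad/s

140.639 rad/s


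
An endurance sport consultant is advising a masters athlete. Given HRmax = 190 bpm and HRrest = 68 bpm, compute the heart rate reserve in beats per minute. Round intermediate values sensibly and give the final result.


Heart rate reserve = maximum HR minus resting HR
HRR = 190 - 68 = 122 bpm

122 bpm


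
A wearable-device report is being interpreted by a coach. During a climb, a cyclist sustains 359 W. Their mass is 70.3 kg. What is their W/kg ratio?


Power-to-weight = 359 W / 70.3 kg
= 5.107 W/kg

5.107 W/kg


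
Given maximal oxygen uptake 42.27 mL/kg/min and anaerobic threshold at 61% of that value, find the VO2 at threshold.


Percentage as decimal = 0.61
VO2 at AT = 42.27 * 0.61 = 25.78 mL/kg/min

25.78 mL/kg/min


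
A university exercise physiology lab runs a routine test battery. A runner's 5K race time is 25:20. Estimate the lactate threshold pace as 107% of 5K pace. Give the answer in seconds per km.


Total race time = 25*60 + 20 = 1520 seconds
5K pace = 1520 / 5 = 304.0 sec/km
LT pace = 304.0 * 1.07 = 325.28 sec/km

325.28 s/km


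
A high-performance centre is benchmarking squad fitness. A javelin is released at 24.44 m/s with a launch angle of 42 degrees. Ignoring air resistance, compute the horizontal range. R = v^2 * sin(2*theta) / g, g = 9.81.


Launch speed squared = 597.3136
sin(2 * 42 deg) = 0.994522
Range = 597.3136 * 0.994522 / 9.81
= 60.555 m

60.555 m


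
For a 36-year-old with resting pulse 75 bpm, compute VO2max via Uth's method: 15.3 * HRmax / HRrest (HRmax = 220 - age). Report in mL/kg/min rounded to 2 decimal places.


Step 1: HRmax = 220 - 36 = 184 bpm
Step 2: Ratio = 184 / 75 = 2.4533
Step 3: VO2max = 15.3 * 2.4533 = 37.54 mL/kg/min

37.54 mL/kg/min


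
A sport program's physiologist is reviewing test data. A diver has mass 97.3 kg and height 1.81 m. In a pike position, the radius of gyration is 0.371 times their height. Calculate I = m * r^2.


r = 0.371 * 1.81 = 0.67151 m
I = m * r^2 = 97.3 * 0.450926 = 43.875 kg*m^2

43.875 kg*m^2


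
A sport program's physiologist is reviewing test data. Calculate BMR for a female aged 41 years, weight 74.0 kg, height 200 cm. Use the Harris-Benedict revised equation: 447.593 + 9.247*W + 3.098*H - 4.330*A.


Substituting values:
W term = 9.247 * 74.0 = 684.278
H term = 3.098 * 200 = 619.6
A term = 4.330 * 41 = 177.53
BMR = 1573.94 kcal/day

1573.94 kcal/day


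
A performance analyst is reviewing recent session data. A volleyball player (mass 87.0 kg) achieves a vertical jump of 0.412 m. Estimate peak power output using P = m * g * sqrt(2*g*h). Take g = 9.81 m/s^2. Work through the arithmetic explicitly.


2 * g * h = 2 * 9.81 * 0.412 = 8.08344
sqrt(8.08344) = 2.843139 m/s
P = 87.0 * 9.81 * 2.843139 = 2426.53 W

2426.53 W


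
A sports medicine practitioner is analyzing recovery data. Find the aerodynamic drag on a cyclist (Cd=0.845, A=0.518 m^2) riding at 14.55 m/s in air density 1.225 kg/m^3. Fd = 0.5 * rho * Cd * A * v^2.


Fd = 0.5 * 1.225 * 0.845 * 0.518 * 14.55^2
= 0.5 * 1.225 * 0.845 * 0.518 * 211.7025
= 56.757 N

56.757 N


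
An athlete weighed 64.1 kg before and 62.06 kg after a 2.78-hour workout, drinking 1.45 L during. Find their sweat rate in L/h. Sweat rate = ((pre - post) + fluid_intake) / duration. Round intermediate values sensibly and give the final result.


Body mass change = 2.04 kg
Total sweat loss = 2.04 + 1.45 = 3.49 L
Rate = 3.49 / 2.78 = 1.255 L/h

1.255 L/h


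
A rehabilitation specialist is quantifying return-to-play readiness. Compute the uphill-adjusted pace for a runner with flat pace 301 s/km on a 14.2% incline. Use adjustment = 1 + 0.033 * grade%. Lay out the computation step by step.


Adjustment factor = 1 + 0.033 * 14.2 = 1.4686
Grade-adjusted pace = 301 * 1.4686 = 442.05 s/km

442.05 s/km


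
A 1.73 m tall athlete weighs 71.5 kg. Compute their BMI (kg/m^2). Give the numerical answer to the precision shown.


height^2 = 2.9929 m^2
BMI = 71.5 / 2.9929 = 23.89 kg/m^2

23.89 kg/m^2


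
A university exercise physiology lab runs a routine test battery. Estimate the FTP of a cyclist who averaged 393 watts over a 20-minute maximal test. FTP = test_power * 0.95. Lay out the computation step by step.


FTP = 393 * 0.95 = 373.35 W

373.35 W


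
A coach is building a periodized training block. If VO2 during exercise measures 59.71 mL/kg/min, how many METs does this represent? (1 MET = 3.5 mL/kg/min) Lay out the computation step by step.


METs = VO2 / 3.5 = 59.71 / 3.5 = 17.06

17.06 METs


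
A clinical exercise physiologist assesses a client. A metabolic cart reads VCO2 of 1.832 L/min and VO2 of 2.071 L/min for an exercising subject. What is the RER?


RER = VCO2 / VO2 = 1.832 / 2.071 = 0.8846

0.8846


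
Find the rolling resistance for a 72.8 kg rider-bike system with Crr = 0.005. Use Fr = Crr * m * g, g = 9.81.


m * g = 72.8 * 9.81 = 714.168 N
Fr = 0.005 * 714.168 = 3.571 N

3.571 N


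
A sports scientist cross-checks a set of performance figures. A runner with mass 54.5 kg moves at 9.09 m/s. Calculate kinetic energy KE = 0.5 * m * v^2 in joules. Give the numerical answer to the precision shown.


v^2 = 9.09^2 = 82.6281
KE = 0.5 * 54.5 * 82.6281
= 2251.62 J

2251.62 J


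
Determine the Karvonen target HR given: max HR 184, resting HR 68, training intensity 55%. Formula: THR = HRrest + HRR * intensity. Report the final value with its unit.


HRR = HRmax - HRrest = 184 - 68 = 116
THR = 68 + 116 * 0.55
= 131.8 bpm

131.8 bpm


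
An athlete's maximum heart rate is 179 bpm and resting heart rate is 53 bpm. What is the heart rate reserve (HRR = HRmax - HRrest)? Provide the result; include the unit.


HRR = HRmax - HRrest
= 179 - 53
= 126 bpm

126 bpm


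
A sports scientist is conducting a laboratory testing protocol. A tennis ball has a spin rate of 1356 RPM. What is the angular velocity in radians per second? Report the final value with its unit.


Convert RPM to rad/s: multiply by 2*pi and divide by 60
omega = 1356 * 2 * pi / 60
= 142.0 rad/s

142.0 rad/s


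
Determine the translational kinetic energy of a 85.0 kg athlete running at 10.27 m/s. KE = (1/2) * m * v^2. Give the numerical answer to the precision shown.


KE = 0.5 * m * v^2
= 0.5 * 85.0 * 10.27^2
= 0.5 * 85.0 * 105.4729
= 4482.6 J

4482.6 J


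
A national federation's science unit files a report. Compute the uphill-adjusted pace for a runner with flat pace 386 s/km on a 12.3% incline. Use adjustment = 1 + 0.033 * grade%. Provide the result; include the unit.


Adjustment factor = 1 + 0.033 * 12.3 = 1.4059
Grade-adjusted pace = 386 * 1.4059 = 542.68 s/km

542.68 s/km


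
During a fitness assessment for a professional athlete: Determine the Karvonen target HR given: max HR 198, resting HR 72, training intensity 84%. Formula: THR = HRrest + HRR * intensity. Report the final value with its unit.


HRR = HRmax - HRrest = 198 - 72 = 126
THR = 72 + 126 * 0.84
= 177.84 bpm

177.84 bpm


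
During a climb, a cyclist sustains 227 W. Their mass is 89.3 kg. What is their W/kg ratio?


Power-to-weight = 227 W / 89.3 kg
= 2.542 W/kg

2.542 W/kg


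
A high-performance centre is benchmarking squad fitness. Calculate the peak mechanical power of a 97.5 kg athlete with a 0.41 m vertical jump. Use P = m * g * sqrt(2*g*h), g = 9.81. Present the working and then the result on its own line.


First, sqrt(2gh) = sqrt(2 * 9.81 * 0.41)
= sqrt(8.0442) = 2.83623 m/s
Power = 97.5 * 9.81 * 2.83623 = 2712.78 W

2712.78 W


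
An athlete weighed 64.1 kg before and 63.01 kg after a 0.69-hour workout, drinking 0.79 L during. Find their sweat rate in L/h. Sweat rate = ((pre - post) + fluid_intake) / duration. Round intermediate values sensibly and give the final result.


Body mass change = 1.09 kg
Total sweat loss = 1.09 + 0.79 = 1.88 L
Rate = 1.88 / 0.69 = 2.725 L/h

2.725 L/h


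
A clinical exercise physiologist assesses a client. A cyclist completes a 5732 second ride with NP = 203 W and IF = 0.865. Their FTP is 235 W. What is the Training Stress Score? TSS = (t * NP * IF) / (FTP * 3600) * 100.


t * NP * IF = 5732 * 203 * 0.865 = 1006510.54
FTP * 3600 = 846000
TSS = (1006510.54 / 846000) * 100 = 118.97

118.97 TSS


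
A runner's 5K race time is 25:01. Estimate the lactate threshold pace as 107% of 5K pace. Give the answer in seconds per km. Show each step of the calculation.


Total race time = 25*60 + 1 = 1501 seconds
5K pace = 1501 / 5 = 300.2 sec/km
LT pace = 300.2 * 1.07 = 321.21 sec/km

321.21 s/km


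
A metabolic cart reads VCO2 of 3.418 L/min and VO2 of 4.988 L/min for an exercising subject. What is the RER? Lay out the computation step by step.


RER = VCO2 / VO2 = 3.418 / 4.988 = 0.6852

0.6852


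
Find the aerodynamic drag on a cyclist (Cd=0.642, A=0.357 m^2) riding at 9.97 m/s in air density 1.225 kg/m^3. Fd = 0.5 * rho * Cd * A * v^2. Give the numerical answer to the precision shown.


Fd = 0.5 * 1.225 * 0.642 * 0.357 * 9.97^2
= 0.5 * 1.225 * 0.642 * 0.357 * 99.4009
= 13.954 N

13.954 N


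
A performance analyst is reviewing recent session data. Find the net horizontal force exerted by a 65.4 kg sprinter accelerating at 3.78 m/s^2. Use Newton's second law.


Newton's second law: F = m * a
F = 65.4 * 3.78 = 247.21 N

247.21 N


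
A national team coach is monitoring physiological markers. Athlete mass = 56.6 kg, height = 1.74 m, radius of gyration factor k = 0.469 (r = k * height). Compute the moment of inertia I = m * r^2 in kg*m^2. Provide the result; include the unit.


r = k * height = 0.469 * 1.74 = 0.81606 m
r^2 = 0.81606^2 = 0.665954
I = 56.6 * 0.665954 = 37.693 kg*m^2

37.693 kg*m^2


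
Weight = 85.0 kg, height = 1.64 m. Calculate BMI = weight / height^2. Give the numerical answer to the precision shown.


height^2 = 1.64^2 = 2.6896
BMI = 85.0 / 2.6896 = 31.6 kg/m^2

31.6 kg/m^2


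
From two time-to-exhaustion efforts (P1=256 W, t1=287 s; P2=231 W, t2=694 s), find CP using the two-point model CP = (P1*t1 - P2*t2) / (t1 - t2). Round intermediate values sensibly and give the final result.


Work in trial 1 = 73472 J
Work in trial 2 = 160314 J
Delta work = -86842 J
Delta time = -407 s
CP = -86842 / -407 = 213.37 W

213.37 W


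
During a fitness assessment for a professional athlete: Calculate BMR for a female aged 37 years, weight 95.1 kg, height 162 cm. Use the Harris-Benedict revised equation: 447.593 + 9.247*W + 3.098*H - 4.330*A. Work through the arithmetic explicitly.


Substituting values:
W term = 9.247 * 95.1 = 879.3897
H term = 3.098 * 162 = 501.876
A term = 4.330 * 37 = 160.21
BMR = 1668.65 kcal/day

1668.65 kcal/day


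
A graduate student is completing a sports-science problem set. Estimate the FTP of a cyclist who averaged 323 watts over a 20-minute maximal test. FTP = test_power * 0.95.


FTP = 323 * 0.95 = 306.85 W

306.85 W


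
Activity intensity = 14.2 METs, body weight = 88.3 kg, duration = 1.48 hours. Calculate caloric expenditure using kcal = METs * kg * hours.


kcal = 14.2 * 88.3 * 1.48
= 1253.86 * 1.48
= 1855.71 kcal

1855.71 kcal


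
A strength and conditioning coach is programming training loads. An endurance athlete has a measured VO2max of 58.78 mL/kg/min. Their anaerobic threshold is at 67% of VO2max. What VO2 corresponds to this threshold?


Anaerobic threshold VO2 = VO2max * 67%
= 58.78 * 0.67
= 39.38 mL/kg/min

39.38 mL/kg/min


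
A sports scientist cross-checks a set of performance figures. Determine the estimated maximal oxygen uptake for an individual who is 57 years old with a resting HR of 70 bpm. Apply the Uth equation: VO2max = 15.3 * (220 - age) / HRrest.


HRmax = 220 - 57 = 163
VO2max = 15.3 * (163 / 70)
= 15.3 * 2.3286
= 35.63 mL/kg/min

35.63 mL/kg/min


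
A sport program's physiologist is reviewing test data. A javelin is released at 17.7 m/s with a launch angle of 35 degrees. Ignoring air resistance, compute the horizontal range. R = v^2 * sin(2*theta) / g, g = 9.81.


Launch speed squared = 313.29
sin(2 * 35 deg) = 0.939693
Range = 313.29 * 0.939693 / 9.81
= 30.01 m

30.01 m


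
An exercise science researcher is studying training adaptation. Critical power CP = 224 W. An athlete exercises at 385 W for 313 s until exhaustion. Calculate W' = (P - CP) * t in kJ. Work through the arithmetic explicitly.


P - CP = 385 - 224 = 161 W
W' = 161 * 313 = 50393 J
= 50393 / 1000 = 50.393 kJ

50.393 kJ


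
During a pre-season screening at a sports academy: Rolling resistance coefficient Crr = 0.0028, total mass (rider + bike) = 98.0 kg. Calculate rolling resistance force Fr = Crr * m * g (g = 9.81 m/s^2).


Fr = Crr * m * g
= 0.0028 * 98.0 * 9.81
= 2.692 N

2.692 N


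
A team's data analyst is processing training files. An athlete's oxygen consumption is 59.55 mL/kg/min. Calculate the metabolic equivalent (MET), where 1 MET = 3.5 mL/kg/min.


MET = VO2 / 3.5
= 59.55 / 3.5
= 17.01 METs

17.01 METs


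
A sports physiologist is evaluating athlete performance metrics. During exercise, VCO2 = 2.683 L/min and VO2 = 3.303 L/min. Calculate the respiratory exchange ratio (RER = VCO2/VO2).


RER = VCO2 / VO2
= 2.683 / 3.303
= 0.8123

0.8123


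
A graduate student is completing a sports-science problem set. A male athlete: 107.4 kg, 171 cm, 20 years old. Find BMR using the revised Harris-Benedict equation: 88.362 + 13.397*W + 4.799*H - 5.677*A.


Intercept = 88.362
Weight contribution = 13.397 * 107.4 = 1438.8378
Height contribution = 4.799 * 171 = 820.629
Age contribution = 5.677 * 20 = 113.54
BMR = 88.362 + 1438.8378 + 820.629 - 113.54
= 2234.29 kcal/day

2234.29 kcal/day


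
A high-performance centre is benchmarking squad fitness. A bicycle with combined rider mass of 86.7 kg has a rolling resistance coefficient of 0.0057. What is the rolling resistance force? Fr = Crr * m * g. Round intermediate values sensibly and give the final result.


Fr = 0.0057 * 86.7 * 9.81
= 0.49419 * 9.81
= 4.848 N

4.848 N


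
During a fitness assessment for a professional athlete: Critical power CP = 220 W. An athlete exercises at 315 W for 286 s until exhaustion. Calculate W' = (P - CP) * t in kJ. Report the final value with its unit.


P - CP = 315 - 220 = 95 W
W' = 95 * 286 = 27170 J
= 27170 / 1000 = 27.17 kJ

27.17 kJ


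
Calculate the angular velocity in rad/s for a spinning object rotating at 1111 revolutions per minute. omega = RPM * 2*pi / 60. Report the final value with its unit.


omega = RPM * 2*pi / 60
= 1111 * 6.28318531 / 60
= 116.344 rad/s

116.344 rad/s


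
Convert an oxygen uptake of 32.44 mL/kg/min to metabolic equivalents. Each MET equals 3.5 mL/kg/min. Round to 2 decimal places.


One MET = 3.5 mL/kg/min
Number of METs = 32.44 / 3.5
= 9.27 METs

9.27 METs


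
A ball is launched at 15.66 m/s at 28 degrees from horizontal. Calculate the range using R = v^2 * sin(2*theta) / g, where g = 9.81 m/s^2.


sin(2 * 28) = sin(56) = 0.829038
v^2 = 15.66^2 = 245.2356
R = 245.2356 * 0.829038 / 9.81
= 20.725 m

20.725 m
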